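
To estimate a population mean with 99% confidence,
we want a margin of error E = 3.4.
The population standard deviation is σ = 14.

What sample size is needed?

z_0.005 = 2.576
n = (z×σ/E)² = (2.576×14/3.4)²
n = 112.5097
Round up: n = 113

Answer: n = 113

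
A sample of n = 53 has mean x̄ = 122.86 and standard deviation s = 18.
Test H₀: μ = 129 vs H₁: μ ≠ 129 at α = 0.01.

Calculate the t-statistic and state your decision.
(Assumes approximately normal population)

df = n - 1 = 52
SE = s/√n = 18/√53 = 2.4725
t = (x̄ - μ₀)/SE = (122.86 - 129)/2.4725 = -2.4833
Critical value: t_{0.005,52} = ±2.674
p-value ≈ 0.0163
Decision: fail to reject H₀

Answer: t = -2.4833, fail to reject H₀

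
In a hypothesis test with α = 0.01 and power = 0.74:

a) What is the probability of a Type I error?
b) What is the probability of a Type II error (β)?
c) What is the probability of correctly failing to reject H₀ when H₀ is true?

a) Type I error probability = α = 0.01
b) Power = P(reject H₀ | H₁ true) = 1 - β = 0.74, so Type II error probability = β = 1 - Power = 0.26
c) P(fail to reject H₀ | H₀ true) = 1 - α = 0.99

Answer: a) 0.01, b) 0.26, c) 0.99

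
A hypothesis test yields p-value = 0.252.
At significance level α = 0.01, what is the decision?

Answer: fail to reject H₀

Derivation:
Compare p-value to α:
0.252 ≥ 0.01
Decision: fail to reject H₀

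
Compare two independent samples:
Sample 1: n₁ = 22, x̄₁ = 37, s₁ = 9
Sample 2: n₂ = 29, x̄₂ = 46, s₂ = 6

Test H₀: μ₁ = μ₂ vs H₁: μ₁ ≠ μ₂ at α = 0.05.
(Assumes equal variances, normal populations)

Answer: t = -4.2812, reject H₀

Derivation:
Pooled variance: s²_p = [21×9² + 28×6²]/(49) = 55.2857
s_p = 7.4354
SE = s_p×√(1/n₁ + 1/n₂) = 7.4354×√(1/22 + 1/29) = 2.1022
t = (x̄₁ - x̄₂)/SE = (37 - 46)/2.1022 = -4.2812
df = 49, t-critical = ±2.010
Decision: reject H₀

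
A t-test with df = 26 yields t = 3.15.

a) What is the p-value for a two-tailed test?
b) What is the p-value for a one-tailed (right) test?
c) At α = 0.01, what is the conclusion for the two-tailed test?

Using t-distribution with df = 26:
a) Two-tailed: p = 2×P(T > 3.15) = 0.0041
b) One-tailed: p = P(T > 3.15) = 0.0020
c) 0.0041 < 0.01, reject H₀

Answer: a) 0.0041, b) 0.0020, c) reject H₀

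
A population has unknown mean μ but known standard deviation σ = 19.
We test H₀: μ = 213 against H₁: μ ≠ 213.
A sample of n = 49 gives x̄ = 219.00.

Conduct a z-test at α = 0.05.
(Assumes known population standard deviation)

Answer: z = 2.2105, reject H₀

Derivation:
Standard error: SE = σ/√n = 19/√49 = 2.7143
z-statistic: z = (x̄ - μ₀)/SE = (219.00 - 213)/2.7143 = 2.2105
Critical value: ±1.960
p-value = 0.0271
Decision: reject H₀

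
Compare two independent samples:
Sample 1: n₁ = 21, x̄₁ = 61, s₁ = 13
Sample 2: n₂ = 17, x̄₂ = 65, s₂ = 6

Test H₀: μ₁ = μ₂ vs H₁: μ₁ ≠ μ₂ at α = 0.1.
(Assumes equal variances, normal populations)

Pooled variance: s²_p = [20×13² + 16×6²]/(36) = 109.8889
s_p = 10.4828
SE = s_p×√(1/n₁ + 1/n₂) = 10.4828×√(1/21 + 1/17) = 3.4201
t = (x̄₁ - x̄₂)/SE = (61 - 65)/3.4201 = -1.1696
df = 36, t-critical = ±1.688
Decision: fail to reject H₀

Answer: t = -1.1696, fail to reject H₀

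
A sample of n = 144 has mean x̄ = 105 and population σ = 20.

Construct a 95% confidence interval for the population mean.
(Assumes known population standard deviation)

Answer: (101.7333, 108.2667)

Derivation:
Confidence level: 95%, α = 0.05
z_0.025 = 1.960
SE = σ/√n = 20/√144 = 1.6667
Margin of error = 1.960 × 1.6667 = 3.2667
CI: x̄ ± margin = 105 ± 3.2667
CI: (101.7333, 108.2667)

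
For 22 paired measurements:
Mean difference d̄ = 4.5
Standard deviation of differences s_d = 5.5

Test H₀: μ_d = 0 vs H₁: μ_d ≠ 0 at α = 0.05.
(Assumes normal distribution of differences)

df = n - 1 = 21
SE = s_d/√n = 5.5/√22 = 1.1726
t = d̄/SE = 4.5/1.1726 = 3.8376
Critical value: t_{0.025,21} = ±2.080
p-value ≈ 0.0010
Decision: reject H₀

Answer: t = 3.8376, reject H₀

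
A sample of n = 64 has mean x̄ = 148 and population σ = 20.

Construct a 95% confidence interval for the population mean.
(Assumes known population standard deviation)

Answer: (143.1000, 152.9000)

Derivation:
Confidence level: 95%, α = 0.05
z_0.025 = 1.960
SE = σ/√n = 20/√64 = 2.5000
Margin of error = 1.960 × 2.5000 = 4.9000
CI: x̄ ± margin = 148 ± 4.9000
CI: (143.1000, 152.9000)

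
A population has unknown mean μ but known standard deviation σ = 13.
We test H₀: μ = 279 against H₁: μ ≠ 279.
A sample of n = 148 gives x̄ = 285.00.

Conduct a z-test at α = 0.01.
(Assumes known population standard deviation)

Standard error: SE = σ/√n = 13/√148 = 1.0686
z-statistic: z = (x̄ - μ₀)/SE = (285.00 - 279)/1.0686 = 5.6148
Critical value: ±2.576
p-value < 0.0001
Decision: reject H₀

Answer: z = 5.6148, reject H₀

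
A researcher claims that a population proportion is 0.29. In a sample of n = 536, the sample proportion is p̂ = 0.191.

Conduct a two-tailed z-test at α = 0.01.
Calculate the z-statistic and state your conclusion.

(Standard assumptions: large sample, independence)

Answer: z = -5.0510, reject H₀

Derivation:
H₀: p = 0.29, H₁: p ≠ 0.29
Standard error: SE = √(p₀(1-p₀)/n) = √(0.29×0.71/536) = 0.019600
z-statistic: z = (p̂ - p₀)/SE = (0.191 - 0.29)/0.019600 = -5.0510
Critical value: z_0.005 = ±2.576
p-value < 0.0001
Decision: reject H₀ at α = 0.01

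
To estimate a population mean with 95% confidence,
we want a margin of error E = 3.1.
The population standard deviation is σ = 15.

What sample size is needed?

Answer: n = 90

Derivation:
z_0.025 = 1.960
n = (z×σ/E)² = (1.960×15/3.1)²
n = 89.9438
Round up: n = 90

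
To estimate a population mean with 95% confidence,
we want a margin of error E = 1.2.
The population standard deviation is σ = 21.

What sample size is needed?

z_0.025 = 1.960
n = (z×σ/E)² = (1.960×21/1.2)²
n = 1176.4900
Round up: n = 1177

Answer: n = 1177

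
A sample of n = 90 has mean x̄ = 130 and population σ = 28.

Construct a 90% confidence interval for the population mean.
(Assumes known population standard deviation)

Confidence level: 90%, α = 0.1
z_0.05 = 1.645
SE = σ/√n = 28/√90 = 2.9515
Margin of error = 1.645 × 2.9515 = 4.8552
CI: x̄ ± margin = 130 ± 4.8552
CI: (125.1448, 134.8552)

Answer: (125.1448, 134.8552)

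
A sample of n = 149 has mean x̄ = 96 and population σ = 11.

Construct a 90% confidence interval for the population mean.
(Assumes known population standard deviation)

Answer: (94.5175, 97.4825)

Derivation:
Confidence level: 90%, α = 0.1
z_0.05 = 1.645
SE = σ/√n = 11/√149 = 0.9012
Margin of error = 1.645 × 0.9012 = 1.4825
CI: x̄ ± margin = 96 ± 1.4825
CI: (94.5175, 97.4825)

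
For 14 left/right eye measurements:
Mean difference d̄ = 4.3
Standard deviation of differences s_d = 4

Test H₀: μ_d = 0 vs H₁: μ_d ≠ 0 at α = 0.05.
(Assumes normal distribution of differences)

Answer: t = 4.0225, reject H₀

Derivation:
df = n - 1 = 13
SE = s_d/√n = 4/√14 = 1.0690
t = d̄/SE = 4.3/1.0690 = 4.0225
Critical value: t_{0.025,13} = ±2.160
p-value ≈ 0.0014
Decision: reject H₀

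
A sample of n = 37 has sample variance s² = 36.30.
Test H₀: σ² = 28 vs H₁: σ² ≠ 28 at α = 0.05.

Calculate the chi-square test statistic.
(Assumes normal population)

Answer: χ² = 46.6714, fail to reject H₀

Derivation:
df = n - 1 = 36
χ² = (n-1)s²/σ₀² = 36×36.30/28 = 46.6714
Critical values: χ²_{0.975,36} = 21.336, χ²_{0.025,36} = 54.437
Rejection region: χ² < 21.336 or χ² > 54.437
Decision: fail to reject H₀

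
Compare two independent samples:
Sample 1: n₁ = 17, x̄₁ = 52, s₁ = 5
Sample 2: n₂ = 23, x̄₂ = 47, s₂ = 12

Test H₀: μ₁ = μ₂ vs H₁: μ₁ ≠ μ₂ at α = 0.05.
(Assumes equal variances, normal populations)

Answer: t = 1.6133, fail to reject H₀

Derivation:
Pooled variance: s²_p = [16×5² + 22×12²]/(38) = 93.8947
s_p = 9.6899
SE = s_p×√(1/n₁ + 1/n₂) = 9.6899×√(1/17 + 1/23) = 3.0993
t = (x̄₁ - x̄₂)/SE = (52 - 47)/3.0993 = 1.6133
df = 38, t-critical = ±2.024
Decision: fail to reject H₀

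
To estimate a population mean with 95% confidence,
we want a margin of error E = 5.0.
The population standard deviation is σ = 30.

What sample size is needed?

z_0.025 = 1.960
n = (z×σ/E)² = (1.960×30/5.0)²
n = 138.2976
Round up: n = 139

Answer: n = 139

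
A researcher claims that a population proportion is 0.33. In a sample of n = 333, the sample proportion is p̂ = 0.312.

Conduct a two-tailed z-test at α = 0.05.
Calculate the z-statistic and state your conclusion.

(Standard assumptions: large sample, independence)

Answer: z = -0.6986, fail to reject H₀

Derivation:
H₀: p = 0.33, H₁: p ≠ 0.33
Standard error: SE = √(p₀(1-p₀)/n) = √(0.33×0.67/333) = 0.025767
z-statistic: z = (p̂ - p₀)/SE = (0.312 - 0.33)/0.025767 = -0.6986
Critical value: z_0.025 = ±1.960
p-value = 0.4848
Decision: fail to reject H₀ at α = 0.05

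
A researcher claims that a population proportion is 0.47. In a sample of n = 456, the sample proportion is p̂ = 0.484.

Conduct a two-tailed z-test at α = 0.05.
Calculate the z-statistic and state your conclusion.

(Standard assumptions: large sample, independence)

Answer: z = 0.5990, fail to reject H₀

Derivation:
H₀: p = 0.47, H₁: p ≠ 0.47
Standard error: SE = √(p₀(1-p₀)/n) = √(0.47×0.53/456) = 0.023372
z-statistic: z = (p̂ - p₀)/SE = (0.484 - 0.47)/0.023372 = 0.5990
Critical value: z_0.025 = ±1.960
p-value = 0.5492
Decision: fail to reject H₀ at α = 0.05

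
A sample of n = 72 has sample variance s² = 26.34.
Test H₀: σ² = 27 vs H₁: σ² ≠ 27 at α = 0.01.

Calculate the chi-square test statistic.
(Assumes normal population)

Answer: χ² = 69.2644, fail to reject H₀

Derivation:
df = n - 1 = 71
χ² = (n-1)s²/σ₀² = 71×26.34/27 = 69.2644
Critical values: χ²_{0.995,71} = 44.058, χ²_{0.005,71} = 105.432
Rejection region: χ² < 44.058 or χ² > 105.432
Decision: fail to reject H₀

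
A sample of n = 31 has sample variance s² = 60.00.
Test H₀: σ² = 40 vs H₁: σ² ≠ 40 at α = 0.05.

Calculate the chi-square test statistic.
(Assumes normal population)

df = n - 1 = 30
χ² = (n-1)s²/σ₀² = 30×60.00/40 = 45.0000
Critical values: χ²_{0.975,30} = 16.791, χ²_{0.025,30} = 46.979
Rejection region: χ² < 16.791 or χ² > 46.979
Decision: fail to reject H₀

Answer: χ² = 45.0000, fail to reject H₀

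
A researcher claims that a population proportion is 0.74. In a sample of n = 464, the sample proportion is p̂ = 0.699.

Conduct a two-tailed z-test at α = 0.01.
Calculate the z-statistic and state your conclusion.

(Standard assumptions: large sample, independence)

H₀: p = 0.74, H₁: p ≠ 0.74
Standard error: SE = √(p₀(1-p₀)/n) = √(0.74×0.26/464) = 0.020363
z-statistic: z = (p̂ - p₀)/SE = (0.699 - 0.74)/0.020363 = -2.0135
Critical value: z_0.005 = ±2.576
p-value = 0.0441
Decision: fail to reject H₀ at α = 0.01

Answer: z = -2.0135, fail to reject H₀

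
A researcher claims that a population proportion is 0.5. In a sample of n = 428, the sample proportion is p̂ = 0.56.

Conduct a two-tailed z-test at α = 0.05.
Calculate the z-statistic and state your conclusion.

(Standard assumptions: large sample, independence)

H₀: p = 0.5, H₁: p ≠ 0.5
Standard error: SE = √(p₀(1-p₀)/n) = √(0.5×0.5/428) = 0.024168
z-statistic: z = (p̂ - p₀)/SE = (0.56 - 0.5)/0.024168 = 2.4826
Critical value: z_0.025 = ±1.960
p-value = 0.0130
Decision: reject H₀ at α = 0.05

Answer: z = 2.4826, reject H₀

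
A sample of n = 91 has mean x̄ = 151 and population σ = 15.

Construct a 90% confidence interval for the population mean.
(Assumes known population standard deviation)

Answer: (148.4134, 153.5866)

Derivation:
Confidence level: 90%, α = 0.1
z_0.05 = 1.645
SE = σ/√n = 15/√91 = 1.5724
Margin of error = 1.645 × 1.5724 = 2.5866
CI: x̄ ± margin = 151 ± 2.5866
CI: (148.4134, 153.5866)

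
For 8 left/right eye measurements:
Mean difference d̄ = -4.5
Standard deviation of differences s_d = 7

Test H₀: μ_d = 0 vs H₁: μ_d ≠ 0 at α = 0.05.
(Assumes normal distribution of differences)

df = n - 1 = 7
SE = s_d/√n = 7/√8 = 2.4749
t = d̄/SE = -4.5/2.4749 = -1.8183
Critical value: t_{0.025,7} = ±2.365
p-value ≈ 0.1118
Decision: fail to reject H₀

Answer: t = -1.8183, fail to reject H₀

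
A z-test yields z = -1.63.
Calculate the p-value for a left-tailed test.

For z = -1.63:
p = P(Z < -1.63) = Φ(-1.63) = 0.0516

Answer: p-value ≈ 0.0516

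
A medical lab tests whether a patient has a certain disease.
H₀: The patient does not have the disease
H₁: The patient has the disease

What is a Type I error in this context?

A Type I error (probability α) occurs when we reject a true H₀.
A Type II error (probability β) occurs when we fail to reject a false H₀.

Answer: Diagnosing a healthy patient as having the disease (false positive)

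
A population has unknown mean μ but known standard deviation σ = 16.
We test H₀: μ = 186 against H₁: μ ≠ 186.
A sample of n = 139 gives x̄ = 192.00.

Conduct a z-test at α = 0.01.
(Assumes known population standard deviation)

Answer: z = 4.4212, reject H₀

Derivation:
Standard error: SE = σ/√n = 16/√139 = 1.3571
z-statistic: z = (x̄ - μ₀)/SE = (192.00 - 186)/1.3571 = 4.4212
Critical value: ±2.576
p-value < 0.0001
Decision: reject H₀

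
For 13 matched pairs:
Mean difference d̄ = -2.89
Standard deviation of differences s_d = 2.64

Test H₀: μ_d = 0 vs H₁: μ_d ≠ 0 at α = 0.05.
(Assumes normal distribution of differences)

df = n - 1 = 12
SE = s_d/√n = 2.64/√13 = 0.7322
t = d̄/SE = -2.89/0.7322 = -3.9470
Critical value: t_{0.025,12} = ±2.179
p-value ≈ 0.0019
Decision: reject H₀

Answer: t = -3.9470, reject H₀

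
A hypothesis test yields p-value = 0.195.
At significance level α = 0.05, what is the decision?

Compare p-value to α:
0.195 ≥ 0.05
Decision: fail to reject H₀

Answer: fail to reject H₀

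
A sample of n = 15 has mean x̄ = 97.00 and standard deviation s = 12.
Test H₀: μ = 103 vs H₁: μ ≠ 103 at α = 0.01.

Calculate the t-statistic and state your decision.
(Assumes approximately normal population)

df = n - 1 = 14
SE = s/√n = 12/√15 = 3.0984
t = (x̄ - μ₀)/SE = (97.00 - 103)/3.0984 = -1.9365
Critical value: t_{0.005,14} = ±2.977
p-value ≈ 0.0733
Decision: fail to reject H₀

Answer: t = -1.9365, fail to reject H₀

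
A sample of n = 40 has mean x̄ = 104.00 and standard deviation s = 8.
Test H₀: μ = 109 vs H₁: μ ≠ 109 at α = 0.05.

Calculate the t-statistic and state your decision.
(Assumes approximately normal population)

df = n - 1 = 39
SE = s/√n = 8/√40 = 1.2649
t = (x̄ - μ₀)/SE = (104.00 - 109)/1.2649 = -3.9529
Critical value: t_{0.025,39} = ±2.023
p-value ≈ 0.0003
Decision: reject H₀

Answer: t = -3.9529, reject H₀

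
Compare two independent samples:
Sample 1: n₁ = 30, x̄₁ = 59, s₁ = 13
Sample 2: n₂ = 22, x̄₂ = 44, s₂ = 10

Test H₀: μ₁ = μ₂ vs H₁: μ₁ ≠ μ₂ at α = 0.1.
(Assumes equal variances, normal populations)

Answer: t = 4.5162, reject H₀

Derivation:
Pooled variance: s²_p = [29×13² + 21×10²]/(50) = 140.0200
s_p = 11.8330
SE = s_p×√(1/n₁ + 1/n₂) = 11.8330×√(1/30 + 1/22) = 3.3214
t = (x̄₁ - x̄₂)/SE = (59 - 44)/3.3214 = 4.5162
df = 50, t-critical = ±1.676
Decision: reject H₀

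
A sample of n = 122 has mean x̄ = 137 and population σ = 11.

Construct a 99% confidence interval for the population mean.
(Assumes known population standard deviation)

Answer: (134.4346, 139.5654)

Derivation:
Confidence level: 99%, α = 0.01
z_0.005 = 2.576
SE = σ/√n = 11/√122 = 0.9959
Margin of error = 2.576 × 0.9959 = 2.5654
CI: x̄ ± margin = 137 ± 2.5654
CI: (134.4346, 139.5654)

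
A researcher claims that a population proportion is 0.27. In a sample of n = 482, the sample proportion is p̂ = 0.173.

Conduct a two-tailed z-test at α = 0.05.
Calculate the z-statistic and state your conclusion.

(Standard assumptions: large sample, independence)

H₀: p = 0.27, H₁: p ≠ 0.27
Standard error: SE = √(p₀(1-p₀)/n) = √(0.27×0.73/482) = 0.020222
z-statistic: z = (p̂ - p₀)/SE = (0.173 - 0.27)/0.020222 = -4.7968
Critical value: z_0.025 = ±1.960
p-value < 0.0001
Decision: reject H₀ at α = 0.05

Answer: z = -4.7968, reject H₀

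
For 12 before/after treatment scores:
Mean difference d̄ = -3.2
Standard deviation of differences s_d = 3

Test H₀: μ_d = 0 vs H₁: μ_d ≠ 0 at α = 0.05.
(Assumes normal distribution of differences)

Answer: t = -3.6952, reject H₀

Derivation:
df = n - 1 = 11
SE = s_d/√n = 3/√12 = 0.8660
t = d̄/SE = -3.2/0.8660 = -3.6952
Critical value: t_{0.025,11} = ±2.201
p-value ≈ 0.0035
Decision: reject H₀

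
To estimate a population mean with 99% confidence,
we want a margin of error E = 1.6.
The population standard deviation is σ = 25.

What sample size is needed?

z_0.005 = 2.576
n = (z×σ/E)² = (2.576×25/1.6)²
n = 1620.0625
Round up: n = 1621

Answer: n = 1621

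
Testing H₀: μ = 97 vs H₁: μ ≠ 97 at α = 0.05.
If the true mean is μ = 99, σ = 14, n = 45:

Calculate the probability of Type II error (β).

Answer: β ≈ 0.8400

Derivation:
SE = σ/√n = 14/√45 = 2.0870
Critical values: μ₀ ± z_0.025×SE = 97 ± 1.960×2.0870
Acceptance region: (92.9095, 101.0905)
Under H₁ (μ = 99): z_high = (101.0905 - 99)/2.0870 = 1.0017, z_low = (92.9095 - 99)/2.0870 = -2.9183
β = P(not reject | H₁) = Φ(1.0017) - Φ(-2.9183) ≈ 0.8400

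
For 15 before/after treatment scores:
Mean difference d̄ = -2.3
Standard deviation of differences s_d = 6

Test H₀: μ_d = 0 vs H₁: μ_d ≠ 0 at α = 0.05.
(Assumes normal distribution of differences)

df = n - 1 = 14
SE = s_d/√n = 6/√15 = 1.5492
t = d̄/SE = -2.3/1.5492 = -1.4846
Critical value: t_{0.025,14} = ±2.145
p-value ≈ 0.1598
Decision: fail to reject H₀

Answer: t = -1.4846, fail to reject H₀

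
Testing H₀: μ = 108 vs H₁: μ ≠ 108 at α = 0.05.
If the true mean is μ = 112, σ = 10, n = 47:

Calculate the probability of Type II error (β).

SE = σ/√n = 10/√47 = 1.4586
Critical values: μ₀ ± z_0.025×SE = 108 ± 1.960×1.4586
Acceptance region: (105.1411, 110.8589)
Under H₁ (μ = 112): z_high = (110.8589 - 112)/1.4586 = -0.7823, z_low = (105.1411 - 112)/1.4586 = -4.7024
β = P(not reject | H₁) = Φ(-0.7823) - Φ(-4.7024) ≈ 0.2170

Answer: β ≈ 0.2170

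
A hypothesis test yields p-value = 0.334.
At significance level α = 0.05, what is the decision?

Compare p-value to α:
0.334 ≥ 0.05
Decision: fail to reject H₀

Answer: fail to reject H₀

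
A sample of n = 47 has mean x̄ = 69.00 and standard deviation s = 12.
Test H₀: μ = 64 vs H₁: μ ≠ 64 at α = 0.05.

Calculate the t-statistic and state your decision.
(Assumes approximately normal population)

df = n - 1 = 46
SE = s/√n = 12/√47 = 1.7504
t = (x̄ - μ₀)/SE = (69.00 - 64)/1.7504 = 2.8565
Critical value: t_{0.025,46} = ±2.013
p-value ≈ 0.0064
Decision: reject H₀

Answer: t = 2.8565, reject H₀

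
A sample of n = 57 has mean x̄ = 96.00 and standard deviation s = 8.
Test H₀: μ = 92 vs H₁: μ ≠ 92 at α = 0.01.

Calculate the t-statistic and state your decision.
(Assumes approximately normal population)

Answer: t = 3.7750, reject H₀

Derivation:
df = n - 1 = 56
SE = s/√n = 8/√57 = 1.0596
t = (x̄ - μ₀)/SE = (96.00 - 92)/1.0596 = 3.7750
Critical value: t_{0.005,56} = ±2.667
p-value ≈ 0.0004
Decision: reject H₀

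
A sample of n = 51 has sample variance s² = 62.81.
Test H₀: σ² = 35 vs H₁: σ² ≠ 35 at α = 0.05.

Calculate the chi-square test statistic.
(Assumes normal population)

df = n - 1 = 50
χ² = (n-1)s²/σ₀² = 50×62.81/35 = 89.7286
Critical values: χ²_{0.975,50} = 32.357, χ²_{0.025,50} = 71.420
Rejection region: χ² < 32.357 or χ² > 71.420
Decision: reject H₀

Answer: χ² = 89.7286, reject H₀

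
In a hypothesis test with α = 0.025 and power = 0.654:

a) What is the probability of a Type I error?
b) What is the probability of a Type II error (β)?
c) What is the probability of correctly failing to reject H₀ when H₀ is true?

a) Type I error probability = α = 0.025
b) Power = P(reject H₀ | H₁ true) = 1 - β = 0.654, so Type II error probability = β = 1 - Power = 0.346
c) P(fail to reject H₀ | H₀ true) = 1 - α = 0.975

Answer: a) 0.025, b) 0.346, c) 0.975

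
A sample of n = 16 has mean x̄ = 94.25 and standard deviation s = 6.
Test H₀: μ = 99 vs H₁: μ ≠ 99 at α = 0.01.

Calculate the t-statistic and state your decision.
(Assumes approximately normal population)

Answer: t = -3.1667, reject H₀

Derivation:
df = n - 1 = 15
SE = s/√n = 6/√16 = 1.5000
t = (x̄ - μ₀)/SE = (94.25 - 99)/1.5000 = -3.1667
Critical value: t_{0.005,15} = ±2.947
p-value ≈ 0.0064
Decision: reject H₀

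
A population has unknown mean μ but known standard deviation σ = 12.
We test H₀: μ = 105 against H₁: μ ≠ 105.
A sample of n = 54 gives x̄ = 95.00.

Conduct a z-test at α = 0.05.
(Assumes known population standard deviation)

Standard error: SE = σ/√n = 12/√54 = 1.6330
z-statistic: z = (x̄ - μ₀)/SE = (95.00 - 105)/1.6330 = -6.1237
Critical value: ±1.960
p-value < 0.0001
Decision: reject H₀

Answer: z = -6.1237, reject H₀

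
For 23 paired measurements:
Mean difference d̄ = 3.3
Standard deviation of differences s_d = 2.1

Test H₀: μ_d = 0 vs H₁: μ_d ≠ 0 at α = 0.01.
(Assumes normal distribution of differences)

Answer: t = 7.5360, reject H₀

Derivation:
df = n - 1 = 22
SE = s_d/√n = 2.1/√23 = 0.4379
t = d̄/SE = 3.3/0.4379 = 7.5360
Critical value: t_{0.005,22} = ±2.819
p-value < 0.0001
Decision: reject H₀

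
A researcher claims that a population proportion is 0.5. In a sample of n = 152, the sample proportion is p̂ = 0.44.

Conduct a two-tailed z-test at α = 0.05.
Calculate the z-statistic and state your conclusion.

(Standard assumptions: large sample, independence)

Answer: z = -1.4795, fail to reject H₀

Derivation:
H₀: p = 0.5, H₁: p ≠ 0.5
Standard error: SE = √(p₀(1-p₀)/n) = √(0.5×0.5/152) = 0.040555
z-statistic: z = (p̂ - p₀)/SE = (0.44 - 0.5)/0.040555 = -1.4795
Critical value: z_0.025 = ±1.960
p-value = 0.1390
Decision: fail to reject H₀ at α = 0.05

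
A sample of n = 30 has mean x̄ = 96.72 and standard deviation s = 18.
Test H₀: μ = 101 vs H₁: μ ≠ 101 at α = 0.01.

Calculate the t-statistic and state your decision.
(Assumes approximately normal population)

Answer: t = -1.3024, fail to reject H₀

Derivation:
df = n - 1 = 29
SE = s/√n = 18/√30 = 3.2863
t = (x̄ - μ₀)/SE = (96.72 - 101)/3.2863 = -1.3024
Critical value: t_{0.005,29} = ±2.756
p-value ≈ 0.2030
Decision: fail to reject H₀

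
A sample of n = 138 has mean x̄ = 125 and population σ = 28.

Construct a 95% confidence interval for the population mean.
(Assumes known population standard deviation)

Confidence level: 95%, α = 0.05
z_0.025 = 1.960
SE = σ/√n = 28/√138 = 2.3835
Margin of error = 1.960 × 2.3835 = 4.6717
CI: x̄ ± margin = 125 ± 4.6717
CI: (120.3283, 129.6717)

Answer: (120.3283, 129.6717)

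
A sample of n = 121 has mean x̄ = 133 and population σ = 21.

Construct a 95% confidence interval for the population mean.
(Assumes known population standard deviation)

Confidence level: 95%, α = 0.05
z_0.025 = 1.960
SE = σ/√n = 21/√121 = 1.9091
Margin of error = 1.960 × 1.9091 = 3.7418
CI: x̄ ± margin = 133 ± 3.7418
CI: (129.2582, 136.7418)

Answer: (129.2582, 136.7418)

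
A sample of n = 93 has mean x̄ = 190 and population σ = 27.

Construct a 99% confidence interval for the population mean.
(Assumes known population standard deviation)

Confidence level: 99%, α = 0.01
z_0.005 = 2.576
SE = σ/√n = 27/√93 = 2.7998
Margin of error = 2.576 × 2.7998 = 7.2123
CI: x̄ ± margin = 190 ± 7.2123
CI: (182.7877, 197.2123)

Answer: (182.7877, 197.2123)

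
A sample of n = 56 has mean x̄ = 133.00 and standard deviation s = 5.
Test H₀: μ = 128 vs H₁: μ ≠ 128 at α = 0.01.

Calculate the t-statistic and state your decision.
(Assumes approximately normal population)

Answer: t = 7.4828, reject H₀

Derivation:
df = n - 1 = 55
SE = s/√n = 5/√56 = 0.6682
t = (x̄ - μ₀)/SE = (133.00 - 128)/0.6682 = 7.4828
Critical value: t_{0.005,55} = ±2.668
p-value < 0.0001
Decision: reject H₀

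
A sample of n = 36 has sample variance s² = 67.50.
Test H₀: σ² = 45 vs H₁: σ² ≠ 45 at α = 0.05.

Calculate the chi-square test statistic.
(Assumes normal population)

Answer: χ² = 52.5000, fail to reject H₀

Derivation:
df = n - 1 = 35
χ² = (n-1)s²/σ₀² = 35×67.50/45 = 52.5000
Critical values: χ²_{0.975,35} = 20.569, χ²_{0.025,35} = 53.203
Rejection region: χ² < 20.569 or χ² > 53.203
Decision: fail to reject H₀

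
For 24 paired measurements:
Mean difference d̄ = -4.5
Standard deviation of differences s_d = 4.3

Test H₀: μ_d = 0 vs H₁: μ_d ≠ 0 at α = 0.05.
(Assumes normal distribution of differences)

df = n - 1 = 23
SE = s_d/√n = 4.3/√24 = 0.8777
t = d̄/SE = -4.5/0.8777 = -5.1270
Critical value: t_{0.025,23} = ±2.069
p-value < 0.0001
Decision: reject H₀

Answer: t = -5.1270, reject H₀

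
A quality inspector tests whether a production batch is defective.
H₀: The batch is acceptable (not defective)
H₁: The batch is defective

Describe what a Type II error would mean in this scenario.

Answer: Shipping a defective batch to customers

Derivation:
Type I error (α): Rejecting H₀ when H₀ is true
Type II error (β): Failing to reject H₀ when H₁ is true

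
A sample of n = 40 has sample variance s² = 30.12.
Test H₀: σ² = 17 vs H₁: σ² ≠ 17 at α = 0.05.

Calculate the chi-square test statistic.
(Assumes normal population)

df = n - 1 = 39
χ² = (n-1)s²/σ₀² = 39×30.12/17 = 69.0988
Critical values: χ²_{0.975,39} = 23.654, χ²_{0.025,39} = 58.120
Rejection region: χ² < 23.654 or χ² > 58.120
Decision: reject H₀

Answer: χ² = 69.0988, reject H₀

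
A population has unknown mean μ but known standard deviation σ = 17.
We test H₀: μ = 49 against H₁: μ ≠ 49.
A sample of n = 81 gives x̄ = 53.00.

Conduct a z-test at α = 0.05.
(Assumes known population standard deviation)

Standard error: SE = σ/√n = 17/√81 = 1.8889
z-statistic: z = (x̄ - μ₀)/SE = (53.00 - 49)/1.8889 = 2.1176
Critical value: ±1.960
p-value = 0.0342
Decision: reject H₀

Answer: z = 2.1176, reject H₀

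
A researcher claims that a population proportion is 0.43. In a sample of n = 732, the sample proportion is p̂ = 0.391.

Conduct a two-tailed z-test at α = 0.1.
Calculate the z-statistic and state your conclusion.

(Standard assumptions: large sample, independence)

H₀: p = 0.43, H₁: p ≠ 0.43
Standard error: SE = √(p₀(1-p₀)/n) = √(0.43×0.57/732) = 0.018299
z-statistic: z = (p̂ - p₀)/SE = (0.391 - 0.43)/0.018299 = -2.1313
Critical value: z_0.05 = ±1.645
p-value = 0.0331
Decision: reject H₀ at α = 0.1

Answer: z = -2.1313, reject H₀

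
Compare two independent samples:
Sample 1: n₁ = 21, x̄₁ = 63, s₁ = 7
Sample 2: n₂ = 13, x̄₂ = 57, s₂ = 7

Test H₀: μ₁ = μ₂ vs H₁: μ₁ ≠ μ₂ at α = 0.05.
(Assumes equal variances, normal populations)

Pooled variance: s²_p = [20×7² + 12×7²]/(32) = 49.0000
s_p = 7.0000
SE = s_p×√(1/n₁ + 1/n₂) = 7.0000×√(1/21 + 1/13) = 2.4703
t = (x̄₁ - x̄₂)/SE = (63 - 57)/2.4703 = 2.4289
df = 32, t-critical = ±2.037
Decision: reject H₀

Answer: t = 2.4289, reject H₀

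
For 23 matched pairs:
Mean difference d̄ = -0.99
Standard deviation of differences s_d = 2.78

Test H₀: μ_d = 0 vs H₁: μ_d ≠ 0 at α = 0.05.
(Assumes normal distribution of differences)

Answer: t = -1.7078, fail to reject H₀

Derivation:
df = n - 1 = 22
SE = s_d/√n = 2.78/√23 = 0.5797
t = d̄/SE = -0.99/0.5797 = -1.7078
Critical value: t_{0.025,22} = ±2.074
p-value ≈ 0.1017
Decision: fail to reject H₀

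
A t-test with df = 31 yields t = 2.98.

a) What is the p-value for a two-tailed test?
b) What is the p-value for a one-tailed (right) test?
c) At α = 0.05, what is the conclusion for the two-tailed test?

Using t-distribution with df = 31:
a) Two-tailed: p = 2×P(T > 2.98) = 0.0056
b) One-tailed: p = P(T > 2.98) = 0.0028
c) 0.0056 < 0.05, reject H₀

Answer: a) 0.0056, b) 0.0028, c) reject H₀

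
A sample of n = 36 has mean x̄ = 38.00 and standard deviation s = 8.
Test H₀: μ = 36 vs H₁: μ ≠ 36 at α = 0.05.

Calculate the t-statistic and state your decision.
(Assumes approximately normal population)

Answer: t = 1.5000, fail to reject H₀

Derivation:
df = n - 1 = 35
SE = s/√n = 8/√36 = 1.3333
t = (x̄ - μ₀)/SE = (38.00 - 36)/1.3333 = 1.5000
Critical value: t_{0.025,35} = ±2.030
p-value ≈ 0.1426
Decision: fail to reject H₀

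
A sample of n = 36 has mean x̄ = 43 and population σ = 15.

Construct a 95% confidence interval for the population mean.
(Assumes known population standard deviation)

Answer: (38.1000, 47.9000)

Derivation:
Confidence level: 95%, α = 0.05
z_0.025 = 1.960
SE = σ/√n = 15/√36 = 2.5000
Margin of error = 1.960 × 2.5000 = 4.9000
CI: x̄ ± margin = 43 ± 4.9000
CI: (38.1000, 47.9000)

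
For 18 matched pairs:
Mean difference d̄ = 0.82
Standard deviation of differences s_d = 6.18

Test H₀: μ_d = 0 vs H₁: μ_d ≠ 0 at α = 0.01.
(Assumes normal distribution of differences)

Answer: t = 0.5630, fail to reject H₀

Derivation:
df = n - 1 = 17
SE = s_d/√n = 6.18/√18 = 1.4566
t = d̄/SE = 0.82/1.4566 = 0.5630
Critical value: t_{0.005,17} = ±2.898
p-value ≈ 0.5808
Decision: fail to reject H₀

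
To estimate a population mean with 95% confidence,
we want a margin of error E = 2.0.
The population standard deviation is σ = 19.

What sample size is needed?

Answer: n = 347

Derivation:
z_0.025 = 1.960
n = (z×σ/E)² = (1.960×19/2.0)²
n = 346.7044
Round up: n = 347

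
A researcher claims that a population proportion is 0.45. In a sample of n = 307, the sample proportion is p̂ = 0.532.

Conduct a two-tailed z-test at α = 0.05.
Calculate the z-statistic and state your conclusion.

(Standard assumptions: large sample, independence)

Answer: z = 2.8880, reject H₀

Derivation:
H₀: p = 0.45, H₁: p ≠ 0.45
Standard error: SE = √(p₀(1-p₀)/n) = √(0.45×0.55/307) = 0.028393
z-statistic: z = (p̂ - p₀)/SE = (0.532 - 0.45)/0.028393 = 2.8880
Critical value: z_0.025 = ±1.960
p-value = 0.0039
Decision: reject H₀ at α = 0.05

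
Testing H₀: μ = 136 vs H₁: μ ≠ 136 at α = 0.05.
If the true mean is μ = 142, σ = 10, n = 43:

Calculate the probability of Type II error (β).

Answer: β ≈ 0.0242

Derivation:
SE = σ/√n = 10/√43 = 1.5250
Critical values: μ₀ ± z_0.025×SE = 136 ± 1.960×1.5250
Acceptance region: (133.0110, 138.9890)
Under H₁ (μ = 142): z_high = (138.9890 - 142)/1.5250 = -1.9744, z_low = (133.0110 - 142)/1.5250 = -5.8944
β = P(not reject | H₁) = Φ(-1.9744) - Φ(-5.8944) ≈ 0.0242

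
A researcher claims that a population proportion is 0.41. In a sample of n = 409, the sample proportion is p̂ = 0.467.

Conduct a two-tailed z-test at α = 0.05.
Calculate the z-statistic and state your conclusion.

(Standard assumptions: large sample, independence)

H₀: p = 0.41, H₁: p ≠ 0.41
Standard error: SE = √(p₀(1-p₀)/n) = √(0.41×0.59/409) = 0.024320
z-statistic: z = (p̂ - p₀)/SE = (0.467 - 0.41)/0.024320 = 2.3438
Critical value: z_0.025 = ±1.960
p-value = 0.0191
Decision: reject H₀ at α = 0.05

Answer: z = 2.3438, reject H₀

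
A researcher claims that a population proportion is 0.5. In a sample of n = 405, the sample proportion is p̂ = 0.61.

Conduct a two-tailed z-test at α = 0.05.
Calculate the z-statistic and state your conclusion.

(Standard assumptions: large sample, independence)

H₀: p = 0.5, H₁: p ≠ 0.5
Standard error: SE = √(p₀(1-p₀)/n) = √(0.5×0.5/405) = 0.024845
z-statistic: z = (p̂ - p₀)/SE = (0.61 - 0.5)/0.024845 = 4.4275
Critical value: z_0.025 = ±1.960
p-value < 0.0001
Decision: reject H₀ at α = 0.05

Answer: z = 4.4275, reject H₀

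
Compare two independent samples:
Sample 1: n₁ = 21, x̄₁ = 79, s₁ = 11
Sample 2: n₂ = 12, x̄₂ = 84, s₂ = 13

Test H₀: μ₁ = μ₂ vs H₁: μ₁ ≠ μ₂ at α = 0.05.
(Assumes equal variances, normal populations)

Pooled variance: s²_p = [20×11² + 11×13²]/(31) = 138.0323
s_p = 11.7487
SE = s_p×√(1/n₁ + 1/n₂) = 11.7487×√(1/21 + 1/12) = 4.2515
t = (x̄₁ - x̄₂)/SE = (79 - 84)/4.2515 = -1.1761
df = 31, t-critical = ±2.040
Decision: fail to reject H₀

Answer: t = -1.1761, fail to reject H₀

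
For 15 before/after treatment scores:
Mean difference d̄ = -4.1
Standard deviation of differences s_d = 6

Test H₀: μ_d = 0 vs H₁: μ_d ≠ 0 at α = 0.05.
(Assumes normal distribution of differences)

Answer: t = -2.6465, reject H₀

Derivation:
df = n - 1 = 14
SE = s_d/√n = 6/√15 = 1.5492
t = d̄/SE = -4.1/1.5492 = -2.6465
Critical value: t_{0.025,14} = ±2.145
p-value ≈ 0.0192
Decision: reject H₀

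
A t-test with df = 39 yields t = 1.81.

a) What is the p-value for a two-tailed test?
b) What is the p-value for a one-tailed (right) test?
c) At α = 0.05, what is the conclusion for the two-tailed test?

Answer: a) 0.0780, b) 0.0390, c) fail to reject H₀

Derivation:
Using t-distribution with df = 39:
a) Two-tailed: p = 2×P(T > 1.81) = 0.0780
b) One-tailed: p = P(T > 1.81) = 0.0390
c) 0.0780 ≥ 0.05, fail to reject H₀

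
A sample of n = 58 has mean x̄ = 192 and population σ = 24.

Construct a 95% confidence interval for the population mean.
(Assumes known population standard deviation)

Answer: (185.8233, 198.1767)

Derivation:
Confidence level: 95%, α = 0.05
z_0.025 = 1.960
SE = σ/√n = 24/√58 = 3.1514
Margin of error = 1.960 × 3.1514 = 6.1767
CI: x̄ ± margin = 192 ± 6.1767
CI: (185.8233, 198.1767)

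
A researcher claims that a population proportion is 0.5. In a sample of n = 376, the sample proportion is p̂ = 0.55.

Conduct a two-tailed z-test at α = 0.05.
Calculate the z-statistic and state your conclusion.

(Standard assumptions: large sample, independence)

H₀: p = 0.5, H₁: p ≠ 0.5
Standard error: SE = √(p₀(1-p₀)/n) = √(0.5×0.5/376) = 0.025786
z-statistic: z = (p̂ - p₀)/SE = (0.55 - 0.5)/0.025786 = 1.9390
Critical value: z_0.025 = ±1.960
p-value = 0.0525
Decision: fail to reject H₀ at α = 0.05

Answer: z = 1.9390, fail to reject H₀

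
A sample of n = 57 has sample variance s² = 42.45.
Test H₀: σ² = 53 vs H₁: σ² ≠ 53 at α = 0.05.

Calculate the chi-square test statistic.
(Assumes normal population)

df = n - 1 = 56
χ² = (n-1)s²/σ₀² = 56×42.45/53 = 44.8528
Critical values: χ²_{0.975,56} = 37.212, χ²_{0.025,56} = 78.567
Rejection region: χ² < 37.212 or χ² > 78.567
Decision: fail to reject H₀

Answer: χ² = 44.8528, fail to reject H₀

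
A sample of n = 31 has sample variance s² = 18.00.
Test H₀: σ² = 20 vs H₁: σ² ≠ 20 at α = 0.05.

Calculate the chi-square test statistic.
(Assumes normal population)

df = n - 1 = 30
χ² = (n-1)s²/σ₀² = 30×18.00/20 = 27.0000
Critical values: χ²_{0.975,30} = 16.791, χ²_{0.025,30} = 46.979
Rejection region: χ² < 16.791 or χ² > 46.979
Decision: fail to reject H₀

Answer: χ² = 27.0000, fail to reject H₀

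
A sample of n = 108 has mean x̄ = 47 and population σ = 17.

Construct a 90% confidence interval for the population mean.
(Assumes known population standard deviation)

Confidence level: 90%, α = 0.1
z_0.05 = 1.645
SE = σ/√n = 17/√108 = 1.6358
Margin of error = 1.645 × 1.6358 = 2.6909
CI: x̄ ± margin = 47 ± 2.6909
CI: (44.3091, 49.6909)

Answer: (44.3091, 49.6909)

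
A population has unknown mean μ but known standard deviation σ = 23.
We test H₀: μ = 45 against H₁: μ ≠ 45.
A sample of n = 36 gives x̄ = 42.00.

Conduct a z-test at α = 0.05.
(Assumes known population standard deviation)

Answer: z = -0.7826, fail to reject H₀

Derivation:
Standard error: SE = σ/√n = 23/√36 = 3.8333
z-statistic: z = (x̄ - μ₀)/SE = (42.00 - 45)/3.8333 = -0.7826
Critical value: ±1.960
p-value = 0.4339
Decision: fail to reject H₀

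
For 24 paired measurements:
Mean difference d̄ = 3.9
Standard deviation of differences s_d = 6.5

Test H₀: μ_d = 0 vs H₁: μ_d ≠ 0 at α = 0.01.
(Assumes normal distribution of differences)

df = n - 1 = 23
SE = s_d/√n = 6.5/√24 = 1.3268
t = d̄/SE = 3.9/1.3268 = 2.9394
Critical value: t_{0.005,23} = ±2.807
p-value ≈ 0.0074
Decision: reject H₀

Answer: t = 2.9394, reject H₀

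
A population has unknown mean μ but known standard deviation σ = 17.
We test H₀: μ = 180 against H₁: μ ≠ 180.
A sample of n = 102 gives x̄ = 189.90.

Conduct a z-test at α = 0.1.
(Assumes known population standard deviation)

Standard error: SE = σ/√n = 17/√102 = 1.6833
z-statistic: z = (x̄ - μ₀)/SE = (189.90 - 180)/1.6833 = 5.8813
Critical value: ±1.645
p-value < 0.0001
Decision: reject H₀

Answer: z = 5.8813, reject H₀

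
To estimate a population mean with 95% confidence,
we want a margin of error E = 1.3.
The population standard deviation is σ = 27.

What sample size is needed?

Answer: n = 1658

Derivation:
z_0.025 = 1.960
n = (z×σ/E)² = (1.960×27/1.3)²
n = 1657.1162
Round up: n = 1658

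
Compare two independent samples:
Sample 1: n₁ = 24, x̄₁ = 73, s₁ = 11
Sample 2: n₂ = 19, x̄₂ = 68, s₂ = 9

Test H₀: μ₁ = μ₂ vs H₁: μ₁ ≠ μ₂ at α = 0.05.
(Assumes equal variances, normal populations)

Answer: t = 1.6009, fail to reject H₀

Derivation:
Pooled variance: s²_p = [23×11² + 18×9²]/(41) = 103.4390
s_p = 10.1705
SE = s_p×√(1/n₁ + 1/n₂) = 10.1705×√(1/24 + 1/19) = 3.1232
t = (x̄₁ - x̄₂)/SE = (73 - 68)/3.1232 = 1.6009
df = 41, t-critical = ±2.020
Decision: fail to reject H₀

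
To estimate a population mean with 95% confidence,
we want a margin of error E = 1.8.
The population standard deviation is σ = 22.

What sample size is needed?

Answer: n = 574

Derivation:
z_0.025 = 1.960
n = (z×σ/E)² = (1.960×22/1.8)²
n = 573.8686
Round up: n = 574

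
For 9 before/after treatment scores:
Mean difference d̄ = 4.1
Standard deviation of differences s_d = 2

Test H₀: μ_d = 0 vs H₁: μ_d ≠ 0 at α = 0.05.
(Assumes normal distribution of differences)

df = n - 1 = 8
SE = s_d/√n = 2/√9 = 0.6667
t = d̄/SE = 4.1/0.6667 = 6.1497
Critical value: t_{0.025,8} = ±2.306
p-value ≈ 0.0003
Decision: reject H₀

Answer: t = 6.1497, reject H₀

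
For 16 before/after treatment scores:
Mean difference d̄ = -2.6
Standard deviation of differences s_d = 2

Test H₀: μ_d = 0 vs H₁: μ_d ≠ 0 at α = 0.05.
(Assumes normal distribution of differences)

Answer: t = -5.2000, reject H₀

Derivation:
df = n - 1 = 15
SE = s_d/√n = 2/√16 = 0.5000
t = d̄/SE = -2.6/0.5000 = -5.2000
Critical value: t_{0.025,15} = ±2.131
p-value ≈ 0.0001
Decision: reject H₀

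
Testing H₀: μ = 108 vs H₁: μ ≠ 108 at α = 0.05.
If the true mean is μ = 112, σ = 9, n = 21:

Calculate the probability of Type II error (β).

Answer: β ≈ 0.4694

Derivation:
SE = σ/√n = 9/√21 = 1.9640
Critical values: μ₀ ± z_0.025×SE = 108 ± 1.960×1.9640
Acceptance region: (104.1506, 111.8494)
Under H₁ (μ = 112): z_high = (111.8494 - 112)/1.9640 = -0.0767, z_low = (104.1506 - 112)/1.9640 = -3.9966
β = P(not reject | H₁) = Φ(-0.0767) - Φ(-3.9966) ≈ 0.4694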